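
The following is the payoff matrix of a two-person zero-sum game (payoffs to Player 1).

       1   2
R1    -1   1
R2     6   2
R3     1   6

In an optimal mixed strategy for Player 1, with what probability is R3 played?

Row minima: R1 → -1, R2 → 2, R3 → 1; maximin = 2.
Column maxima: 1 → 6, 2 → 6; minimax = 6.
2 ≠ 6, so there is no saddle point; optimal play is mixed.
R1 is strictly dominated by R2, so Player 1 never plays it.
On the remaining 2×2 (R2, R3 vs 1, 2):
Let Player 1 play R2 with probability p. Expected payoff against 1: 6p + 1(1−p) = 5p + 1; against 2: 2p + 6(1−p) = −4p + 6.
Setting these equal: 5p + 1 = −4p + 6 ⇒ 9p = 5 ⇒ p = 5/9, and the value is (5)·(5/9) + 1 = 34/9.
For Player 2: with q = P(1), equating R2's and R3's payoffs gives 4q + 2 = −5q + 6 ⇒ q = 4/9.

4/9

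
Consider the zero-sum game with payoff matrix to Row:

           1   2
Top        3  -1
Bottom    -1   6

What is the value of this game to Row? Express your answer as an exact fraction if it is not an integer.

Row minima: Top → -1, Bottom → -1; maximin = -1.
Column maxima: 1 → 3, 2 → 6; minimax = 3.
-1 ≠ 3, so there is no saddle point; optimal play is mixed.
Let Row play Top with probability p. Expected payoff against 1: 3p + (-1)(1−p) = 4p − 1; against 2: (-1)p + 6(1−p) = −7p + 6.
Setting these equal: 4p − 1 = −7p + 6 ⇒ 11p = 7 ⇒ p = 7/11, and the value is (4)·(7/11) − 1 = 17/11.
For Column: with q = P(1), equating Top's and Bottom's payoffs gives 4q − 1 = −7q + 6 ⇒ q = 7/11.

17/11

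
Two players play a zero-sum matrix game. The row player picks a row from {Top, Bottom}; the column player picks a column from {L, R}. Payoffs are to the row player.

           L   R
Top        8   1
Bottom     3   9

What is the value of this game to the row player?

69/13

Row minima: Top → 1, Bottom → 3; maximin = 3.
Column maxima: L → 8, R → 9; minimax = 8.
3 ≠ 8, so there is no saddle point; optimal play is mixed.
Let the row player play Top with probability p. Expected payoff against L: 8p + 3(1−p) = 5p + 3; against R: 1p + 9(1−p) = −8p + 9.
Setting these equal: 5p + 3 = −8p + 9 ⇒ 13p = 6 ⇒ p = 6/13, and the value is (5)·(6/13) + 3 = 69/13.
For the column player: with q = P(L), equating Top's and Bottom's payoffs gives 7q + 1 = −6q + 9 ⇒ q = 8/13.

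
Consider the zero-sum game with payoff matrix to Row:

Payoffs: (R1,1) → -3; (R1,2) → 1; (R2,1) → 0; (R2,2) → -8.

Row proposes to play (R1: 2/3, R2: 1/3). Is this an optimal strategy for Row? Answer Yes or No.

Yes

Against 1 this mix gives (2/3)·(-3) + (1/3)·0 = -2.
Against 2 this mix gives (2/3)·1 + (1/3)·(-8) = -2.
All of Column's active replies (1, 2) yield -2, and no column does worse for Row. The mix makes Column indifferent and guarantees -2, so it is optimal.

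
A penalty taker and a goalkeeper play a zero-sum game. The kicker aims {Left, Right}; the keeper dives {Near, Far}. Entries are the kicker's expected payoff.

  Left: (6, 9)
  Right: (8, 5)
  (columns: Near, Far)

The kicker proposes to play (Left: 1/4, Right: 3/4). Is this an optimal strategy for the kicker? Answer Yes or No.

Against Near this mix gives (1/4)·6 + (3/4)·8 = 15/2.
Against Far this mix gives (1/4)·9 + (3/4)·5 = 6.
The keeper will play Far, holding the kicker to 6. Shifting weight toward the row that does better against Far would raise this floor (the equalizing mix achieves 7 against both Far and Near), so the proposed strategy is not optimal.

No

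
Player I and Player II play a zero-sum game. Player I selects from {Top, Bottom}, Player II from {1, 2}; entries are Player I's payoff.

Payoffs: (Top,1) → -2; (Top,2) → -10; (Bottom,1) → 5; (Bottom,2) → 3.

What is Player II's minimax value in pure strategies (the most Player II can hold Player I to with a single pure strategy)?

Column maxima: 1 → 5, 2 → 3.
The smallest of these is 3.

3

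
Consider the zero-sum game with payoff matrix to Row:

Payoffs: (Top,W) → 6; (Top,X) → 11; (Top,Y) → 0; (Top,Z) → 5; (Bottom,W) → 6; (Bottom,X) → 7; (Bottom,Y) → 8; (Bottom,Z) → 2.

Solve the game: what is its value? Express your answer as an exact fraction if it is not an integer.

Row minima: Top → 0, Bottom → 2; maximin = 2.
Column maxima: W → 6, X → 11, Y → 8, Z → 5; minimax = 5.
2 ≠ 5, so there is no saddle point; optimal play is mixed.
W is strictly dominated by Z (it gives Row strictly more in every row), so Column never plays it.
X is strictly dominated by Z (it gives Row strictly more in every row), so Column never plays it.
On the remaining 2×2 (Top, Bottom vs Y, Z):
Let Row play Top with probability p. Expected payoff against Y: 0p + 8(1−p) = −8p + 8; against Z: 5p + 2(1−p) = 3p + 2.
Setting these equal: −8p + 8 = 3p + 2 ⇒ −11p = -6 ⇒ p = 6/11, and the value is (-8)·(6/11) + 8 = 40/11.
For Column: with q = P(Y), equating Top's and Bottom's payoffs gives −5q + 5 = 6q + 2 ⇒ q = 3/11.

40/11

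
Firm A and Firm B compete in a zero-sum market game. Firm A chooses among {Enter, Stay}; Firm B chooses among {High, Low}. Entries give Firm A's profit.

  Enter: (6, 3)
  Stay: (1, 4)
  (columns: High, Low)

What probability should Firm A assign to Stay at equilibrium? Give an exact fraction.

Row minima: Enter → 3, Stay → 1; maximin = 3.
Column maxima: High → 6, Low → 4; minimax = 4.
3 ≠ 4, so there is no saddle point; optimal play is mixed.
Let Firm A play Enter with probability p. Expected payoff against High: 6p + 1(1−p) = 5p + 1; against Low: 3p + 4(1−p) = −p + 4.
Setting these equal: 5p + 1 = −p + 4 ⇒ 6p = 3 ⇒ p = 1/2, and the value is (5)·(1/2) + 1 = 7/2.
For Firm B: with q = P(High), equating Enter's and Stay's payoffs gives 3q + 3 = −3q + 4 ⇒ q = 1/6.

1/2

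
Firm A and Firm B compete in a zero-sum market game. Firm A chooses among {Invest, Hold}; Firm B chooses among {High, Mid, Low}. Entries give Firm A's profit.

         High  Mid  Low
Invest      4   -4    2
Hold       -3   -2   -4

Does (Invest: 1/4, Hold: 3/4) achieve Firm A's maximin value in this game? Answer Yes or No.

Yes

Against High this mix gives (1/4)·4 + (3/4)·(-3) = -5/4.
Against Mid this mix gives (1/4)·(-4) + (3/4)·(-2) = -5/2.
Against Low this mix gives (1/4)·2 + (3/4)·(-4) = -5/2.
All of Firm B's active replies (Mid, Low) yield -5/2, and no column does worse for Firm A. The mix makes Firm B indifferent and guarantees -5/2, so it is optimal.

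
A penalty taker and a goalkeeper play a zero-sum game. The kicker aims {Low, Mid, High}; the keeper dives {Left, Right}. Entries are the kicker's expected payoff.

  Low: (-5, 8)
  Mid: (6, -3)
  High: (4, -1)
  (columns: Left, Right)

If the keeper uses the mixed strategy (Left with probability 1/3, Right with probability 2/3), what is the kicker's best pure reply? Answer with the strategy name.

Low

Expected payoff of Low: (1/3)·(-5) + (2/3)·8 = 11/3.
Expected payoff of Mid: (1/3)·6 + (2/3)·(-3) = 0.
Expected payoff of High: (1/3)·4 + (2/3)·(-1) = 2/3.
The largest is 11/3, so the kicker's best response is Low.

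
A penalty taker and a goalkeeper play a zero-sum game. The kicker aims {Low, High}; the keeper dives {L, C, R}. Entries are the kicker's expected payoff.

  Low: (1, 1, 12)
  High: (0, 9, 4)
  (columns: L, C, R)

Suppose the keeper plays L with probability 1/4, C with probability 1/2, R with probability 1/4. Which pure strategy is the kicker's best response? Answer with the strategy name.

High

Expected payoff of Low: (1/4)·1 + (1/2)·1 + (1/4)·12 = 15/4.
Expected payoff of High: (1/4)·0 + (1/2)·9 + (1/4)·4 = 11/2.
The largest is 11/2, so the kicker's best response is High.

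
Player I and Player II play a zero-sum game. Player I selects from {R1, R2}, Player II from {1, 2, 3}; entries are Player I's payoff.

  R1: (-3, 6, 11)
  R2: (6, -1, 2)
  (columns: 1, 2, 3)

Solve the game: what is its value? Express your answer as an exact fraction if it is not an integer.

33/16

Row minima: R1 → -3, R2 → -1; maximin = -1.
Column maxima: 1 → 6, 2 → 6, 3 → 11; minimax = 6.
-1 ≠ 6, so there is no saddle point; optimal play is mixed.
3 is strictly dominated by 2 (it gives Player I strictly more in every row), so Player II never plays it.
On the remaining 2×2 (R1, R2 vs 1, 2):
Let Player I play R1 with probability p. Expected payoff against 1: (-3)p + 6(1−p) = −9p + 6; against 2: 6p + (-1)(1−p) = 7p − 1.
Setting these equal: −9p + 6 = 7p − 1 ⇒ −16p = -7 ⇒ p = 7/16, and the value is (-9)·(7/16) + 6 = 33/16.
For Player II: with q = P(1), equating R1's and R2's payoffs gives −9q + 6 = 7q − 1 ⇒ q = 7/16.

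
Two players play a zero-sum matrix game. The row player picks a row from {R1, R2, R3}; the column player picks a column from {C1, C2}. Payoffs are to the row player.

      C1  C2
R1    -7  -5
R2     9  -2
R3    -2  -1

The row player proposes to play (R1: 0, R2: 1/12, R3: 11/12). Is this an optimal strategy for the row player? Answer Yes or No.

Yes

Against C1 this mix gives (1/12)·9 + (11/12)·(-2) = -13/12.
Against C2 this mix gives (1/12)·(-2) + (11/12)·(-1) = -13/12.
All of the column player's active replies (C1, C2) yield -13/12, and no column does worse for the row player. The mix makes the column player indifferent and guarantees -13/12, so it is optimal.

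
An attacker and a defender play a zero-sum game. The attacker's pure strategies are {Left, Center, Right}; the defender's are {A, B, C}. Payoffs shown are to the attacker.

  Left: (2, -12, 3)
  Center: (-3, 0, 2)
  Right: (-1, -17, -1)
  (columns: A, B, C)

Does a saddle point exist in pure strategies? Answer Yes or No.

Row minima: Left → -12, Center → -3, Right → -17; maximin = -3.
Column maxima: A → 2, B → 0, C → 3; minimax = 0.
-3 ≠ 0, so no pure-strategy equilibrium exists.

No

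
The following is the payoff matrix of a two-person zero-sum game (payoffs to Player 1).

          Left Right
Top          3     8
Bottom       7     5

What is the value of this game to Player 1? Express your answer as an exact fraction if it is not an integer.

Row minima: Top → 3, Bottom → 5; maximin = 5.
Column maxima: Left → 7, Right → 8; minimax = 7.
5 ≠ 7, so there is no saddle point; optimal play is mixed.
Let Player 1 play Top with probability p. Expected payoff against Left: 3p + 7(1−p) = −4p + 7; against Right: 8p + 5(1−p) = 3p + 5.
Setting these equal: −4p + 7 = 3p + 5 ⇒ −7p = -2 ⇒ p = 2/7, and the value is (-4)·(2/7) + 7 = 41/7.
For Player 2: with q = P(Left), equating Top's and Bottom's payoffs gives −5q + 8 = 2q + 5 ⇒ q = 3/7.

41/7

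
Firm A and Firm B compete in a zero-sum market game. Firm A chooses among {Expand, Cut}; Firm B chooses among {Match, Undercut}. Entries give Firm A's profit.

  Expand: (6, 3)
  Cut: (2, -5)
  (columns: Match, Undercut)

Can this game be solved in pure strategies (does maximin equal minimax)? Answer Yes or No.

Yes

Row minima: Expand → 3, Cut → -5; maximin = 3.
Column maxima: Match → 6, Undercut → 3; minimax = 3.
maximin = minimax = 3, so a saddle point exists.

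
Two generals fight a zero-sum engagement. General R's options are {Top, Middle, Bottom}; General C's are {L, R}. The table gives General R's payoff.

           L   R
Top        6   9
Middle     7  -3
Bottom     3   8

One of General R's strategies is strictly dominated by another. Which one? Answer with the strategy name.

Bottom

Top gives a strictly higher payoff than Bottom against every column: 6 > 3, 9 > 8.
So Bottom is strictly dominated and General R never plays it.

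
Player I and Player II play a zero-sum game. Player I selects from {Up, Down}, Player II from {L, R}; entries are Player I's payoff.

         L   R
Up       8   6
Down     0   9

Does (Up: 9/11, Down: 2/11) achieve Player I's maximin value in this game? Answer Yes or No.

Yes

Against L this mix gives (9/11)·8 + (2/11)·0 = 72/11.
Against R this mix gives (9/11)·6 + (2/11)·9 = 72/11.
All of Player II's active replies (L, R) yield 72/11, and no column does worse for Player I. The mix makes Player II indifferent and guarantees 72/11, so it is optimal.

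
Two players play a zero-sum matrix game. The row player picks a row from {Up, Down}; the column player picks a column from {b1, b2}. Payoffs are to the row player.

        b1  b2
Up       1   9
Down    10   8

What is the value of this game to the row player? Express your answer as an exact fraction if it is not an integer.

Row minima: Up → 1, Down → 8; maximin = 8.
Column maxima: b1 → 10, b2 → 9; minimax = 9.
8 ≠ 9, so there is no saddle point; optimal play is mixed.
Let the row player play Up with probability p. Expected payoff against b1: 1p + 10(1−p) = −9p + 10; against b2: 9p + 8(1−p) = p + 8.
Setting these equal: −9p + 10 = p + 8 ⇒ −10p = -2 ⇒ p = 1/5, and the value is (-9)·(1/5) + 10 = 41/5.
For the column player: with q = P(b1), equating Up's and Down's payoffs gives −8q + 9 = 2q + 8 ⇒ q = 1/10.

41/5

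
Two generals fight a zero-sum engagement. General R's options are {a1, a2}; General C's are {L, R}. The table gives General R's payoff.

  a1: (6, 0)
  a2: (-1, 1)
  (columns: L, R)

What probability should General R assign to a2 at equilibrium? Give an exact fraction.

3/4

Row minima: a1 → 0, a2 → -1; maximin = 0.
Column maxima: L → 6, R → 1; minimax = 1.
0 ≠ 1, so there is no saddle point; optimal play is mixed.
Let General R play a1 with probability p. Expected payoff against L: 6p + (-1)(1−p) = 7p − 1; against R: 0p + 1(1−p) = −p + 1.
Setting these equal: 7p − 1 = −p + 1 ⇒ 8p = 2 ⇒ p = 1/4, and the value is (7)·(1/4) − 1 = 3/4.
For General C: with q = P(L), equating a1's and a2's payoffs gives 6q = −2q + 1 ⇒ q = 1/8.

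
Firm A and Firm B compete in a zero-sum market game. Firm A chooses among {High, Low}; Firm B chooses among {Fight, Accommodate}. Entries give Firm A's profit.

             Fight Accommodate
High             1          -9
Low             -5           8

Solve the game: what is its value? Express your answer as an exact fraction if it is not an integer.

-37/23

Row minima: High → -9, Low → -5; maximin = -5.
Column maxima: Fight → 1, Accommodate → 8; minimax = 1.
-5 ≠ 1, so there is no saddle point; optimal play is mixed.
Let Firm A play High with probability p. Expected payoff against Fight: 1p + (-5)(1−p) = 6p − 5; against Accommodate: (-9)p + 8(1−p) = −17p + 8.
Setting these equal: 6p − 5 = −17p + 8 ⇒ 23p = 13 ⇒ p = 13/23, and the value is (6)·(13/23) − 5 = -37/23.
For Firm B: with q = P(Fight), equating High's and Low's payoffs gives 10q − 9 = −13q + 8 ⇒ q = 17/23.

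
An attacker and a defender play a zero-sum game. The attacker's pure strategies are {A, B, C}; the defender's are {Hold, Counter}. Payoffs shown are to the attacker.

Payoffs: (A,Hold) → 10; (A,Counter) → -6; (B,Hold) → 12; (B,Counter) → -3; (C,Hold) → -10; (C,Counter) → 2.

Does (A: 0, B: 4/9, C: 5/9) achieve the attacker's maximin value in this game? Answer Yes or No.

Yes

Against Hold this mix gives (4/9)·12 + (5/9)·(-10) = -2/9.
Against Counter this mix gives (4/9)·(-3) + (5/9)·2 = -2/9.
All of the defender's active replies (Hold, Counter) yield -2/9, and no column does worse for the attacker. The mix makes the defender indifferent and guarantees -2/9, so it is optimal.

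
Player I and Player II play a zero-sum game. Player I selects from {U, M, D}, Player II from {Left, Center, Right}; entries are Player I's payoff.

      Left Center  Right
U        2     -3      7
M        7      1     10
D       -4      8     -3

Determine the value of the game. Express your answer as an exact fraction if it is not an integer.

Row minima: U → -3, M → 1, D → -4; maximin = 1.
Column maxima: Left → 7, Center → 8, Right → 10; minimax = 7.
1 ≠ 7, so there is no saddle point; optimal play is mixed.
U is strictly dominated by M, so Player I never plays it.
Right is strictly dominated by Left (it gives Player I strictly more in every row), so Player II never plays it.
On the remaining 2×2 (M, D vs Left, Center):
Let Player I play M with probability p. Expected payoff against Left: 7p + (-4)(1−p) = 11p − 4; against Center: 1p + 8(1−p) = −7p + 8.
Setting these equal: 11p − 4 = −7p + 8 ⇒ 18p = 12 ⇒ p = 2/3, and the value is (11)·(2/3) − 4 = 10/3.
For Player II: with q = P(Left), equating M's and D's payoffs gives 6q + 1 = −12q + 8 ⇒ q = 7/18.

10/3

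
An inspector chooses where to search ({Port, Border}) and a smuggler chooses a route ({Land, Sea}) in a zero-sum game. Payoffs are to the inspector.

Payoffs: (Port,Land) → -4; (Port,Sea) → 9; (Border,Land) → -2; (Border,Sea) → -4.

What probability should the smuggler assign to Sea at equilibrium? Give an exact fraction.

2/15

Row minima: Port → -4, Border → -4; maximin = -4.
Column maxima: Land → -2, Sea → 9; minimax = -2.
-4 ≠ -2, so there is no saddle point; optimal play is mixed.
Let the inspector play Port with probability p. Expected payoff against Land: (-4)p + (-2)(1−p) = −2p − 2; against Sea: 9p + (-4)(1−p) = 13p − 4.
Setting these equal: −2p − 2 = 13p − 4 ⇒ −15p = -2 ⇒ p = 2/15, and the value is (-2)·(2/15) − 2 = -34/15.
For the smuggler: with q = P(Land), equating Port's and Border's payoffs gives −13q + 9 = 2q − 4 ⇒ q = 13/15.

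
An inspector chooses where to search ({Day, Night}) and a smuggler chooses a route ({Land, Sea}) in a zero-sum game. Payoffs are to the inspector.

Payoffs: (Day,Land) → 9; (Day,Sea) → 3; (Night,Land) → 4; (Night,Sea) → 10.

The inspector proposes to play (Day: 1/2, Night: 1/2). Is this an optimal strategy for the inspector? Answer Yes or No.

Against Land this mix gives (1/2)·9 + (1/2)·4 = 13/2.
Against Sea this mix gives (1/2)·3 + (1/2)·10 = 13/2.
All of the smuggler's active replies (Land, Sea) yield 13/2, and no column does worse for the inspector. The mix makes the smuggler indifferent and guarantees 13/2, so it is optimal.

Yes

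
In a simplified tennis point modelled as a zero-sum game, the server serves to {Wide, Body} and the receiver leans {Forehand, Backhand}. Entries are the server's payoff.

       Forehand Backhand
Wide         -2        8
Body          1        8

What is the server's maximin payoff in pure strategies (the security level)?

Row minima: Wide → -2, Body → 1.
The best of these is 1.

1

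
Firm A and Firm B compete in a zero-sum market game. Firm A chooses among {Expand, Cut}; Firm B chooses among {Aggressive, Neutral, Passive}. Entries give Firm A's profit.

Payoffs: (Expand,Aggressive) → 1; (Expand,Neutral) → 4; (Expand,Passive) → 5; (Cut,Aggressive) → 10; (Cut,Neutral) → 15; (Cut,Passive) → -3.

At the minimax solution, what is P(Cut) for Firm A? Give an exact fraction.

Row minima: Expand → 1, Cut → -3; maximin = 1.
Column maxima: Aggressive → 10, Neutral → 15, Passive → 5; minimax = 5.
1 ≠ 5, so there is no saddle point; optimal play is mixed.
Neutral is strictly dominated by Aggressive (it gives Firm A strictly more in every row), so Firm B never plays it.
On the remaining 2×2 (Expand, Cut vs Aggressive, Passive):
Let Firm A play Expand with probability p. Expected payoff against Aggressive: 1p + 10(1−p) = −9p + 10; against Passive: 5p + (-3)(1−p) = 8p − 3.
Setting these equal: −9p + 10 = 8p − 3 ⇒ −17p = -13 ⇒ p = 13/17, and the value is (-9)·(13/17) + 10 = 53/17.
For Firm B: with q = P(Aggressive), equating Expand's and Cut's payoffs gives −4q + 5 = 13q − 3 ⇒ q = 8/17.

4/17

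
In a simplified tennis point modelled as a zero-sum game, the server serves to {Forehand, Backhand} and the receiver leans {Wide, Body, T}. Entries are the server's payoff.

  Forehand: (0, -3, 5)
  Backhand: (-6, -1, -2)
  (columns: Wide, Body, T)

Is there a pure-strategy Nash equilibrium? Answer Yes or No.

Row minima: Forehand → -3, Backhand → -6; maximin = -3.
Column maxima: Wide → 0, Body → -1, T → 5; minimax = -1.
-3 ≠ -1, so no pure-strategy equilibrium exists.

No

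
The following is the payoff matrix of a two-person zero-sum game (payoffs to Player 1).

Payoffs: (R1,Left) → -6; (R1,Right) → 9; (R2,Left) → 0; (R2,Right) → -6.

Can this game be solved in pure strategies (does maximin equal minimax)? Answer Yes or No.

No

Row minima: R1 → -6, R2 → -6; maximin = -6.
Column maxima: Left → 0, Right → 9; minimax = 0.
-6 ≠ 0, so no pure-strategy equilibrium exists.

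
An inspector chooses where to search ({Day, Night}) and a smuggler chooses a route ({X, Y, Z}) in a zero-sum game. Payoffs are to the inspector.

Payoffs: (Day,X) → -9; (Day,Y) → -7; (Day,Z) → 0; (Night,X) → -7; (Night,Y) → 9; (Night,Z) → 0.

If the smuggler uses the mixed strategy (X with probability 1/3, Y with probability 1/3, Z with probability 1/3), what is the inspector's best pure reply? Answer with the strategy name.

Night

Expected payoff of Day: (1/3)·(-9) + (1/3)·(-7) + (1/3)·0 = -16/3.
Expected payoff of Night: (1/3)·(-7) + (1/3)·9 + (1/3)·0 = 2/3.
The largest is 2/3, so the inspector's best response is Night.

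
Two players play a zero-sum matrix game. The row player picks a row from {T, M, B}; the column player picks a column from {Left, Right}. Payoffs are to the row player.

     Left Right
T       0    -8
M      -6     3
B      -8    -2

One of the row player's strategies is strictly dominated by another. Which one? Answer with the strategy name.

B

M gives a strictly higher payoff than B against every column: -6 > -8, 3 > -2.
So B is strictly dominated and the row player never plays it.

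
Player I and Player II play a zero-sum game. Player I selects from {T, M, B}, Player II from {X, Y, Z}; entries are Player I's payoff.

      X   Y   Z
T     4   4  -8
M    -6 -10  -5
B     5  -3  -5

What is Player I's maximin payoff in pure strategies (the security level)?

Row minima: T → -8, M → -10, B → -5.
The best of these is -5.

-5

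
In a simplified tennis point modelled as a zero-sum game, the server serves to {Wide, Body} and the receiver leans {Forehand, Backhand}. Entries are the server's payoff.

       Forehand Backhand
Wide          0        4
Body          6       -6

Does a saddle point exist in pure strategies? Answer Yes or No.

No

Row minima: Wide → 0, Body → -6; maximin = 0.
Column maxima: Forehand → 6, Backhand → 4; minimax = 4.
0 ≠ 4, so no pure-strategy equilibrium exists.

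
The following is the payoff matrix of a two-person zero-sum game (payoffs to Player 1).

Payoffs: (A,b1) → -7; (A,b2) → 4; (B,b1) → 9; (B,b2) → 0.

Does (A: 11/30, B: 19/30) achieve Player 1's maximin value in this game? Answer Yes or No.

No

Against b1 this mix gives (11/30)·(-7) + (19/30)·9 = 47/15.
Against b2 this mix gives (11/30)·4 + (19/30)·0 = 22/15.
Player 2 will play b2, holding Player 1 to 22/15. Shifting weight toward the row that does better against b2 would raise this floor (the equalizing mix achieves 9/5 against both b2 and b1), so the proposed strategy is not optimal.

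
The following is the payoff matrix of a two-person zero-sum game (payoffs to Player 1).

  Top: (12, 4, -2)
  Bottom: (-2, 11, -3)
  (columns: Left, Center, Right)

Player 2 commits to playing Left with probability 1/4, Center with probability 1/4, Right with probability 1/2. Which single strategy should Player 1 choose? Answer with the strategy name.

Expected payoff of Top: (1/4)·12 + (1/4)·4 + (1/2)·(-2) = 3.
Expected payoff of Bottom: (1/4)·(-2) + (1/4)·11 + (1/2)·(-3) = 3/4.
The largest is 3, so Player 1's best response is Top.

Top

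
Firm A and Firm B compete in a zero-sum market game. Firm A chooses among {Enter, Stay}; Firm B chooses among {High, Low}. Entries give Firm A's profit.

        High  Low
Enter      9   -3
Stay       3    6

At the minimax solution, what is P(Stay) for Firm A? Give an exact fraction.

4/5

Row minima: Enter → -3, Stay → 3; maximin = 3.
Column maxima: High → 9, Low → 6; minimax = 6.
3 ≠ 6, so there is no saddle point; optimal play is mixed.
Let Firm A play Enter with probability p. Expected payoff against High: 9p + 3(1−p) = 6p + 3; against Low: (-3)p + 6(1−p) = −9p + 6.
Setting these equal: 6p + 3 = −9p + 6 ⇒ 15p = 3 ⇒ p = 1/5, and the value is (6)·(1/5) + 3 = 21/5.
For Firm B: with q = P(High), equating Enter's and Stay's payoffs gives 12q − 3 = −3q + 6 ⇒ q = 3/5.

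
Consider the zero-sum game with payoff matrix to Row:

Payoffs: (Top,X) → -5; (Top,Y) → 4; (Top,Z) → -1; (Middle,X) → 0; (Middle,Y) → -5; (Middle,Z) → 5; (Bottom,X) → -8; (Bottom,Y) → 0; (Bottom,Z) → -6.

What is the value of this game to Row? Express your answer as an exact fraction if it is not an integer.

Row minima: Top → -5, Middle → -5, Bottom → -8; maximin = -5.
Column maxima: X → 0, Y → 4, Z → 5; minimax = 0.
-5 ≠ 0, so there is no saddle point; optimal play is mixed.
Bottom is strictly dominated by Top, so Row never plays it.
Z is strictly dominated by X (it gives Row strictly more in every row), so Column never plays it.
On the remaining 2×2 (Top, Middle vs X, Y):
Let Row play Top with probability p. Expected payoff against X: (-5)p + 0(1−p) = −5p; against Y: 4p + (-5)(1−p) = 9p − 5.
Setting these equal: −5p = 9p − 5 ⇒ −14p = -5 ⇒ p = 5/14, and the value is (-5)·(5/14) = -25/14.
For Column: with q = P(X), equating Top's and Middle's payoffs gives −9q + 4 = 5q − 5 ⇒ q = 9/14.

-25/14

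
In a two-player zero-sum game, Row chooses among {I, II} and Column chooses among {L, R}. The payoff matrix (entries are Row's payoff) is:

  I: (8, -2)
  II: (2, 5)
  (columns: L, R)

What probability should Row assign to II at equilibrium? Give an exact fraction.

Row minima: I → -2, II → 2; maximin = 2.
Column maxima: L → 8, R → 5; minimax = 5.
2 ≠ 5, so there is no saddle point; optimal play is mixed.
Let Row play I with probability p. Expected payoff against L: 8p + 2(1−p) = 6p + 2; against R: (-2)p + 5(1−p) = −7p + 5.
Setting these equal: 6p + 2 = −7p + 5 ⇒ 13p = 3 ⇒ p = 3/13, and the value is (6)·(3/13) + 2 = 44/13.
For Column: with q = P(L), equating I's and II's payoffs gives 10q − 2 = −3q + 5 ⇒ q = 7/13.

10/13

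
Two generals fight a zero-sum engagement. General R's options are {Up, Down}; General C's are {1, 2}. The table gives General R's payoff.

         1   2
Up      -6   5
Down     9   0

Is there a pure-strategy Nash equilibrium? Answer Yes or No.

Row minima: Up → -6, Down → 0; maximin = 0.
Column maxima: 1 → 9, 2 → 5; minimax = 5.
0 ≠ 5, so no pure-strategy equilibrium exists.

No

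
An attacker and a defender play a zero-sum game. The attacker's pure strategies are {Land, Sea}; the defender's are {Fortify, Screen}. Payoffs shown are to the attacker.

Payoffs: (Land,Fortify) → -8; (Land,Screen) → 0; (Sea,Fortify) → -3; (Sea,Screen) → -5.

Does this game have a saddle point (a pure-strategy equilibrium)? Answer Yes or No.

No

Row minima: Land → -8, Sea → -5; maximin = -5.
Column maxima: Fortify → -3, Screen → 0; minimax = -3.
-5 ≠ -3, so no pure-strategy equilibrium exists.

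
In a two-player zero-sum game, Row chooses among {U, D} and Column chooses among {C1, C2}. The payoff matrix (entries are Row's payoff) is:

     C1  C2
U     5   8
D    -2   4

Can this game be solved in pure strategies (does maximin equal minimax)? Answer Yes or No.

Row minima: U → 5, D → -2; maximin = 5.
Column maxima: C1 → 5, C2 → 8; minimax = 5.
maximin = minimax = 5, so a saddle point exists.

Yes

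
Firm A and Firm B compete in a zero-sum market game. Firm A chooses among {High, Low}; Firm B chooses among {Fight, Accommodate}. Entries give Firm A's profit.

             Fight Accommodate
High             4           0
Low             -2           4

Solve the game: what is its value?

Row minima: High → 0, Low → -2; maximin = 0.
Column maxima: Fight → 4, Accommodate → 4; minimax = 4.
0 ≠ 4, so there is no saddle point; optimal play is mixed.
Let Firm A play High with probability p. Expected payoff against Fight: 4p + (-2)(1−p) = 6p − 2; against Accommodate: 0p + 4(1−p) = −4p + 4.
Setting these equal: 6p − 2 = −4p + 4 ⇒ 10p = 6 ⇒ p = 3/5, and the value is (6)·(3/5) − 2 = 8/5.
For Firm B: with q = P(Fight), equating High's and Low's payoffs gives 4q = −6q + 4 ⇒ q = 2/5.

8/5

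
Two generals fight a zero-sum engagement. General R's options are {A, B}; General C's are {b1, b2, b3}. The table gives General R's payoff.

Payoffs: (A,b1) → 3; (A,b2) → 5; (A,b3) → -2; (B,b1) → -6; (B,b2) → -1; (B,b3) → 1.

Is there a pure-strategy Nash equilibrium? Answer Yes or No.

No

Row minima: A → -2, B → -6; maximin = -2.
Column maxima: b1 → 3, b2 → 5, b3 → 1; minimax = 1.
-2 ≠ 1, so no pure-strategy equilibrium exists.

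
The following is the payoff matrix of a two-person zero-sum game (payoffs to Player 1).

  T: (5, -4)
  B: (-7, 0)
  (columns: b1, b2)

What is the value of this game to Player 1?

-7/4

Row minima: T → -4, B → -7; maximin = -4.
Column maxima: b1 → 5, b2 → 0; minimax = 0.
-4 ≠ 0, so there is no saddle point; optimal play is mixed.
Let Player 1 play T with probability p. Expected payoff against b1: 5p + (-7)(1−p) = 12p − 7; against b2: (-4)p + 0(1−p) = −4p.
Setting these equal: 12p − 7 = −4p ⇒ 16p = 7 ⇒ p = 7/16, and the value is (12)·(7/16) − 7 = -7/4.
For Player 2: with q = P(b1), equating T's and B's payoffs gives 9q − 4 = −7q ⇒ q = 1/4.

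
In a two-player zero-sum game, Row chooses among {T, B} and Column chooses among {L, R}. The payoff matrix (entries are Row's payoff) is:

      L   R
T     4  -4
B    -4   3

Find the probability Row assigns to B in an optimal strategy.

Row minima: T → -4, B → -4; maximin = -4.
Column maxima: L → 4, R → 3; minimax = 3.
-4 ≠ 3, so there is no saddle point; optimal play is mixed.
Let Row play T with probability p. Expected payoff against L: 4p + (-4)(1−p) = 8p − 4; against R: (-4)p + 3(1−p) = −7p + 3.
Setting these equal: 8p − 4 = −7p + 3 ⇒ 15p = 7 ⇒ p = 7/15, and the value is (8)·(7/15) − 4 = -4/15.
For Column: with q = P(L), equating T's and B's payoffs gives 8q − 4 = −7q + 3 ⇒ q = 7/15.

8/15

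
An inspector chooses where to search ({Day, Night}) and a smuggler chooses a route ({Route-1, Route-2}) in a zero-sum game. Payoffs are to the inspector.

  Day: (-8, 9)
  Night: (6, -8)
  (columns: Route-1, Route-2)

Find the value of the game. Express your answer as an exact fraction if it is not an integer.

-10/31

Row minima: Day → -8, Night → -8; maximin = -8.
Column maxima: Route-1 → 6, Route-2 → 9; minimax = 6.
-8 ≠ 6, so there is no saddle point; optimal play is mixed.
Let the inspector play Day with probability p. Expected payoff against Route-1: (-8)p + 6(1−p) = −14p + 6; against Route-2: 9p + (-8)(1−p) = 17p − 8.
Setting these equal: −14p + 6 = 17p − 8 ⇒ −31p = -14 ⇒ p = 14/31, and the value is (-14)·(14/31) + 6 = -10/31.
For the smuggler: with q = P(Route-1), equating Day's and Night's payoffs gives −17q + 9 = 14q − 8 ⇒ q = 17/31.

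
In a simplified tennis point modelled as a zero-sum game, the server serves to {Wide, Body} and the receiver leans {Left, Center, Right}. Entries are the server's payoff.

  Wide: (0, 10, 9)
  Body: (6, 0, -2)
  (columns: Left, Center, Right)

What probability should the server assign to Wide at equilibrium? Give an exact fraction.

Row minima: Wide → 0, Body → -2; maximin = 0.
Column maxima: Left → 6, Center → 10, Right → 9; minimax = 6.
0 ≠ 6, so there is no saddle point; optimal play is mixed.
Center is strictly dominated by Right (it gives the server strictly more in every row), so the receiver never plays it.
On the remaining 2×2 (Wide, Body vs Left, Right):
Let the server play Wide with probability p. Expected payoff against Left: 0p + 6(1−p) = −6p + 6; against Right: 9p + (-2)(1−p) = 11p − 2.
Setting these equal: −6p + 6 = 11p − 2 ⇒ −17p = -8 ⇒ p = 8/17, and the value is (-6)·(8/17) + 6 = 54/17.
For the receiver: with q = P(Left), equating Wide's and Body's payoffs gives −9q + 9 = 8q − 2 ⇒ q = 11/17.

8/17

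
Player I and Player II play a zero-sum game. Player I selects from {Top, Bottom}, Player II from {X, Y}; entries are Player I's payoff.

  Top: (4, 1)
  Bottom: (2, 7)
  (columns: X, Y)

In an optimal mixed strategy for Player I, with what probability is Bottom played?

Row minima: Top → 1, Bottom → 2; maximin = 2.
Column maxima: X → 4, Y → 7; minimax = 4.
2 ≠ 4, so there is no saddle point; optimal play is mixed.
Let Player I play Top with probability p. Expected payoff against X: 4p + 2(1−p) = 2p + 2; against Y: 1p + 7(1−p) = −6p + 7.
Setting these equal: 2p + 2 = −6p + 7 ⇒ 8p = 5 ⇒ p = 5/8, and the value is (2)·(5/8) + 2 = 13/4.
For Player II: with q = P(X), equating Top's and Bottom's payoffs gives 3q + 1 = −5q + 7 ⇒ q = 3/4.

3/8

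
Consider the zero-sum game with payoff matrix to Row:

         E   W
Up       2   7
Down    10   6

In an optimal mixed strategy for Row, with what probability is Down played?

5/9

Row minima: Up → 2, Down → 6; maximin = 6.
Column maxima: E → 10, W → 7; minimax = 7.
6 ≠ 7, so there is no saddle point; optimal play is mixed.
Let Row play Up with probability p. Expected payoff against E: 2p + 10(1−p) = −8p + 10; against W: 7p + 6(1−p) = p + 6.
Setting these equal: −8p + 10 = p + 6 ⇒ −9p = -4 ⇒ p = 4/9, and the value is (-8)·(4/9) + 10 = 58/9.
For Column: with q = P(E), equating Up's and Down's payoffs gives −5q + 7 = 4q + 6 ⇒ q = 1/9.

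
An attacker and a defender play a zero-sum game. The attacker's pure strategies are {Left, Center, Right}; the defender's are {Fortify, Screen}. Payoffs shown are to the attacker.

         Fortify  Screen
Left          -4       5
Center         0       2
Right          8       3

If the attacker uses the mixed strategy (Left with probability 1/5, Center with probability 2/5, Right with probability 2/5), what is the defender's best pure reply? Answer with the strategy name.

Fortify

If the defender plays Fortify, the attacker's expected payoff is (1/5)·(-4) + (2/5)·0 + (2/5)·8 = 12/5.
If the defender plays Screen, the attacker's expected payoff is (1/5)·5 + (2/5)·2 + (2/5)·3 = 3.
The defender minimizes the attacker's payoff; the smallest is 12/5, so the best response is Fortify.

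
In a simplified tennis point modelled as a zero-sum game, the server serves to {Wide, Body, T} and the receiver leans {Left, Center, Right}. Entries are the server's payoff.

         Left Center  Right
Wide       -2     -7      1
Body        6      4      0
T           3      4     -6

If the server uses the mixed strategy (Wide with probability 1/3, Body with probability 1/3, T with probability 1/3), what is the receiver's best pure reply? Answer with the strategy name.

If the receiver plays Left, the server's expected payoff is (1/3)·(-2) + (1/3)·6 + (1/3)·3 = 7/3.
If the receiver plays Center, the server's expected payoff is (1/3)·(-7) + (1/3)·4 + (1/3)·4 = 1/3.
If the receiver plays Right, the server's expected payoff is (1/3)·1 + (1/3)·0 + (1/3)·(-6) = -5/3.
The receiver minimizes the server's payoff; the smallest is -5/3, so the best response is Right.

Right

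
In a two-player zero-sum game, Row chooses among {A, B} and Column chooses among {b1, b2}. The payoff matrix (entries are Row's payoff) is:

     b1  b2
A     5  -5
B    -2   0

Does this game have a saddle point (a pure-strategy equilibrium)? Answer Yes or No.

No

Row minima: A → -5, B → -2; maximin = -2.
Column maxima: b1 → 5, b2 → 0; minimax = 0.
-2 ≠ 0, so no pure-strategy equilibrium exists.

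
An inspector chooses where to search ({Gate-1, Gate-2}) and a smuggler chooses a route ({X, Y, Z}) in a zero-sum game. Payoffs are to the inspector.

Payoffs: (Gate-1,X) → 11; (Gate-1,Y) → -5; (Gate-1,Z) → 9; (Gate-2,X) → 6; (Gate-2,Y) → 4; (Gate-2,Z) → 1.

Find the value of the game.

Row minima: Gate-1 → -5, Gate-2 → 1; maximin = 1.
Column maxima: X → 11, Y → 4, Z → 9; minimax = 4.
1 ≠ 4, so there is no saddle point; optimal play is mixed.
X is strictly dominated by Y (it gives the inspector strictly more in every row), so the smuggler never plays it.
On the remaining 2×2 (Gate-1, Gate-2 vs Y, Z):
Let the inspector play Gate-1 with probability p. Expected payoff against Y: (-5)p + 4(1−p) = −9p + 4; against Z: 9p + 1(1−p) = 8p + 1.
Setting these equal: −9p + 4 = 8p + 1 ⇒ −17p = -3 ⇒ p = 3/17, and the value is (-9)·(3/17) + 4 = 41/17.
For the smuggler: with q = P(Y), equating Gate-1's and Gate-2's payoffs gives −14q + 9 = 3q + 1 ⇒ q = 8/17.

41/17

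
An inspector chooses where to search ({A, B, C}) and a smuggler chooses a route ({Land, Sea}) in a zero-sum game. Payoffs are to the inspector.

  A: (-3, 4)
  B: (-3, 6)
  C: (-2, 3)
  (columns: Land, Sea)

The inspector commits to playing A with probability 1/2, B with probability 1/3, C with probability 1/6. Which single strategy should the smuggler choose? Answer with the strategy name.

If the smuggler plays Land, the inspector's expected payoff is (1/2)·(-3) + (1/3)·(-3) + (1/6)·(-2) = -17/6.
If the smuggler plays Sea, the inspector's expected payoff is (1/2)·4 + (1/3)·6 + (1/6)·3 = 9/2.
The smuggler minimizes the inspector's payoff; the smallest is -17/6, so the best response is Land.

Land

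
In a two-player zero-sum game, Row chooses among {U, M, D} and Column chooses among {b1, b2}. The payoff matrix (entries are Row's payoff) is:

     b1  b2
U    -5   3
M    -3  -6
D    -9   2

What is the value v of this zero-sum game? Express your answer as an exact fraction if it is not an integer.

Row minima: U → -5, M → -6, D → -9; maximin = -5.
Column maxima: b1 → -3, b2 → 3; minimax = -3.
-5 ≠ -3, so there is no saddle point; optimal play is mixed.
D is strictly dominated by U, so Row never plays it.
On the remaining 2×2 (U, M vs b1, b2):
Let Row play U with probability p. Expected payoff against b1: (-5)p + (-3)(1−p) = −2p − 3; against b2: 3p + (-6)(1−p) = 9p − 6.
Setting these equal: −2p − 3 = 9p − 6 ⇒ −11p = -3 ⇒ p = 3/11, and the value is (-2)·(3/11) − 3 = -39/11.
For Column: with q = P(b1), equating U's and M's payoffs gives −8q + 3 = 3q − 6 ⇒ q = 9/11.

-39/11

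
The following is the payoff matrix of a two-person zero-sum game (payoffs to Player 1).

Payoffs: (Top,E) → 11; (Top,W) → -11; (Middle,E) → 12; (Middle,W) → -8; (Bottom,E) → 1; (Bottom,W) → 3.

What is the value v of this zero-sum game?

Row minima: Top → -11, Middle → -8, Bottom → 1; maximin = 1.
Column maxima: E → 12, W → 3; minimax = 3.
1 ≠ 3, so there is no saddle point; optimal play is mixed.
Top is strictly dominated by Middle, so Player 1 never plays it.
On the remaining 2×2 (Middle, Bottom vs E, W):
Let Player 1 play Middle with probability p. Expected payoff against E: 12p + 1(1−p) = 11p + 1; against W: (-8)p + 3(1−p) = −11p + 3.
Setting these equal: 11p + 1 = −11p + 3 ⇒ 22p = 2 ⇒ p = 1/11, and the value is (11)·(1/11) + 1 = 2.
For Player 2: with q = P(E), equating Middle's and Bottom's payoffs gives 20q − 8 = −2q + 3 ⇒ q = 1/2.

2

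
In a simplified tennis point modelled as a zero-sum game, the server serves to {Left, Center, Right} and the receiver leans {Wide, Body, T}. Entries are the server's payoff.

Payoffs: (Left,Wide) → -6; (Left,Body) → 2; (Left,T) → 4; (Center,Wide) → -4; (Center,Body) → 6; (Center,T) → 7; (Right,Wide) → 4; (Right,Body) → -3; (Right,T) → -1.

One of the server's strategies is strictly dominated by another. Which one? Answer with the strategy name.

Center gives a strictly higher payoff than Left against every column: -4 > -6, 6 > 2, 7 > 4.
So Left is strictly dominated and the server never plays it.

Left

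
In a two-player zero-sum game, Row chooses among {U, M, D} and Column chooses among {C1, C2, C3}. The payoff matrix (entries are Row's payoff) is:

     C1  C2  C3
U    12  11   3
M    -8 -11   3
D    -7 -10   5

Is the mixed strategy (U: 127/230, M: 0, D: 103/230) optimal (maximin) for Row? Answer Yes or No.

Against C1 this mix gives (127/230)·12 + (103/230)·(-7) = 803/230.
Against C2 this mix gives (127/230)·11 + (103/230)·(-10) = 367/230.
Against C3 this mix gives (127/230)·3 + (103/230)·5 = 448/115.
Column will play C2, holding Row to 367/230. Shifting weight toward the row that does better against C2 would raise this floor (the equalizing mix achieves 85/23 against both C2 and C3), so the proposed strategy is not optimal.

No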